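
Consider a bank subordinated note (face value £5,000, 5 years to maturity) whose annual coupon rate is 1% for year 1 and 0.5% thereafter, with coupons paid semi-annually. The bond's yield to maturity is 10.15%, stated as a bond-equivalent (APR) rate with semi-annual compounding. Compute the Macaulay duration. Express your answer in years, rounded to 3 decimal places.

4.894 years

Periodic yield y = 0.05075. Discount each cash flow and weight by its period:
  t   CF        PV=CF/(1+0.05075)^t    t·PV
  1        25.00        23.7925        23.7925
  2        25.00        22.6434        45.2868
  3        12.50        10.7749        32.3246
  4        12.50        10.2545        41.0178
  5        12.50         9.7592        48.7959
  6        12.50         9.2878        55.7269
  7        12.50         8.8392        61.8746
  8        12.50         8.4123        67.2984
  9        12.50         8.0060        72.0540
  10    5,012.50     3,055.3460    30,553.4600
  Σ                  3,167.1157    31,001.6314
Price P = Σ PV = 3,167.1157.
Macaulay duration = Σ(t·PV) / P = 31,001.6314 / 3,167.1157 = 9.78860 half-year periods.
In years: 9.78860 / 2 = 4.89430 years.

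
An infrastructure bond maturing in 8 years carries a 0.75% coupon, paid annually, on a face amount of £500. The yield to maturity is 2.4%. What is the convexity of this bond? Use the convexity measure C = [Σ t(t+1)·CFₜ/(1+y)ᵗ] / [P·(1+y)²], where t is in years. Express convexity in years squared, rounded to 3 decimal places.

66.137

With y = 0.024:
  t   CF        PV=CF/(1+0.024)^t    t·PV        t(t+1)·PV
  1         3.75         3.6621         3.6621           7.3242
  2         3.75         3.5763         7.1526          21.4577
  3         3.75         3.4925        10.4774          41.9095
  4         3.75         3.4106        13.6424          68.2121
  5         3.75         3.3307        16.6533          99.9201
  6         3.75         3.2526        19.5156         136.6095
  7         3.75         3.1764        22.2346         177.8769
  8       503.75       416.6922     3,333.5379      30,001.8408
  Σ                    440.5933     3,426.8759      30,555.1508
P = 440.5933.
Convexity = Σ t(t+1)·PV / [P·(1+y)²] = 30,555.1508 / (440.5933 × 1.048576) = 66.13732.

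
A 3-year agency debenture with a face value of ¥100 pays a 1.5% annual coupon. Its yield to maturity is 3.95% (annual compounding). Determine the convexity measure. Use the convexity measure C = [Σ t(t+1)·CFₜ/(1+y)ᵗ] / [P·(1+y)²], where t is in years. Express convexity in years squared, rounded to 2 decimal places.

10.88

With y = 0.0395:
  t   CF        PV=CF/(1+0.0395)^t    t·PV        t(t+1)·PV
  1         1.50         1.4430         1.4430           2.8860
  2         1.50         1.3882         2.7763           8.3290
  3       101.50        90.3634       271.0902       1,084.3608
  Σ                     93.1946       275.3095       1,095.5758
P = 93.1946.
Convexity = Σ t(t+1)·PV / [P·(1+y)²] = 1,095.5758 / (93.1946 × 1.080560) = 10.87935.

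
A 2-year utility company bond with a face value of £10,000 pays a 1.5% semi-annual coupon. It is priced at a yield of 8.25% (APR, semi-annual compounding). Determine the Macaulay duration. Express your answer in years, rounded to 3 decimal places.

1.976 years

Periodic yield y = 0.04125. Discount each cash flow and weight by its period:
  t   CF        PV=CF/(1+0.04125)^t    t·PV
  1        75.00        72.0288        72.0288
  2        75.00        69.1753       138.3507
  3        75.00        66.4349       199.3047
  4    10,075.00     8,570.8718    34,283.4870
  Σ                  8,778.5108    34,693.1712
Price P = Σ PV = 8,778.5108.
Macaulay duration = Σ(t·PV) / P = 34,693.1712 / 8,778.5108 = 3.95206 half-year periods.
In years: 3.95206 / 2 = 1.97603 years.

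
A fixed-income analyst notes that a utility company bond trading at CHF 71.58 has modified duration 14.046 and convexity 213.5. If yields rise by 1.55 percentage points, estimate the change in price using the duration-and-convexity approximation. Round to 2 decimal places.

-CHF 13.75

Duration effect: -D_mod·Δy = -14.046 × (+0.0155) = -0.217713
Convexity effect: ½·C·(Δy)² = 0.5 × 213.5 × (0.0155)² = +0.0256466875
ΔP/P ≈ -0.217713 + 0.0256466875 = -0.1920663125
ΔP ≈ 71.58 × (-0.1920663125) = -13.74810664875.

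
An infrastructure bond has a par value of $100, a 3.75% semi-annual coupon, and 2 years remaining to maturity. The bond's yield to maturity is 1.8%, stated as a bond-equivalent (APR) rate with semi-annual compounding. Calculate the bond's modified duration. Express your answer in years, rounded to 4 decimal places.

Periodic yield y = 0.009. First find Macaulay duration:
  t   CF        PV=CF/(1+0.009)^t    t·PV
  1        1.875         1.8583         1.8583
  2        1.875         1.8417         3.6834
  3        1.875         1.8253         5.4758
  4      101.875        98.2886       393.1542
  Σ                    103.8138       404.1717
P = 103.8138; Macaulay duration = 404.1717 / 103.8138 = 3.89324 half-year periods = 1.94662 years.
Modified duration = D_Mac / (1 + y) = 1.94662 / 1.009 = 1.92926 years.

1.9293 years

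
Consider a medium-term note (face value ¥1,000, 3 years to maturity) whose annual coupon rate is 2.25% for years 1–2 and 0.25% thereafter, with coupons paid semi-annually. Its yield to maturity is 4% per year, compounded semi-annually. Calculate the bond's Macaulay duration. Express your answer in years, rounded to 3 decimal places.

2.918 years

Periodic yield y = 0.02. Discount each cash flow and weight by its period:
  t   CF        PV=CF/(1+0.02)^t    t·PV
  1        11.25        11.0294        11.0294
  2        11.25        10.8131        21.6263
  3        11.25        10.6011        31.8034
  4        11.25        10.3933        41.5730
  5         1.25         1.1322         5.6608
  6     1,001.25       889.0813     5,334.4881
  Σ                    933.0505     5,446.1810
Price P = Σ PV = 933.0505.
Macaulay duration = Σ(t·PV) / P = 5,446.1810 / 933.0505 = 5.83696 half-year periods.
In years: 5.83696 / 2 = 2.91848 years.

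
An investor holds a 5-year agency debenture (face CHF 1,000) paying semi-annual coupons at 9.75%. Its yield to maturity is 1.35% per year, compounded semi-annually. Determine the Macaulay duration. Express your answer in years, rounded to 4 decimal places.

4.2381 years

Periodic yield y = 0.00675. Discount each cash flow and weight by its period:
  t   CF        PV=CF/(1+0.00675)^t    t·PV
  1        48.75        48.4231        48.4231
  2        48.75        48.0985        96.1970
  3        48.75        47.7760       143.3280
  4        48.75        47.4557       189.8227
  5        48.75        47.1375       235.6874
  6        48.75        46.8214       280.9287
  7        48.75        46.5075       325.5526
  8        48.75        46.1957       369.5656
  9        48.75        45.8860       412.9737
  10    1,048.75       980.5180     9,805.1805
  Σ                  1,404.8194    11,907.6592
Price P = Σ PV = 1,404.8194.
Macaulay duration = Σ(t·PV) / P = 11,907.6592 / 1,404.8194 = 8.47629 half-year periods.
In years: 8.47629 / 2 = 4.23815 years.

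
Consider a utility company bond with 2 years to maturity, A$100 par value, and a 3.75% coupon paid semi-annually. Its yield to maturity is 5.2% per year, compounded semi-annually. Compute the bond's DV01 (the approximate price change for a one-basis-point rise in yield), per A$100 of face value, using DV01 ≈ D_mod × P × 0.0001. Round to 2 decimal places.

Periodic yield y = 0.026.
  t   CF        PV=CF/(1+0.026)^t    t·PV
  1        1.875         1.8275         1.8275
  2        1.875         1.7812         3.5623
  3        1.875         1.7360         5.2081
  4      101.875        91.9344       367.7377
  Σ                     97.2791       378.3357
P = 97.2791; D_Mac = 3.88918 half-year periods = 1.94459 yrs; D_mod = 1.89531 yrs.
DV01 ≈ 1.89531 × 97.2791 × 0.0001 = 0.018437.

A$0.02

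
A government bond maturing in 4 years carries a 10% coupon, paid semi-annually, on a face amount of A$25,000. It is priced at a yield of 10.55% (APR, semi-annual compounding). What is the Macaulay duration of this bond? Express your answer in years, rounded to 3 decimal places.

3.387 years

Periodic yield y = 0.05275. Discount each cash flow and weight by its period:
  t   CF        PV=CF/(1+0.05275)^t    t·PV
  1     1,250.00     1,187.3664     1,187.3664
  2     1,250.00     1,127.8712     2,255.7424
  3     1,250.00     1,071.3571     3,214.0714
  4     1,250.00     1,017.6748     4,070.6991
  5     1,250.00       966.6823     4,833.4115
  6     1,250.00       918.2449     5,509.4692
  7     1,250.00       872.2345     6,105.6415
  8    26,250.00    17,399.1209   139,192.9676
  Σ                 24,560.5522   166,369.3691
Price P = Σ PV = 24,560.5522.
Macaulay duration = Σ(t·PV) / P = 166,369.3691 / 24,560.5522 = 6.77384 half-year periods.
In years: 6.77384 / 2 = 3.38692 years.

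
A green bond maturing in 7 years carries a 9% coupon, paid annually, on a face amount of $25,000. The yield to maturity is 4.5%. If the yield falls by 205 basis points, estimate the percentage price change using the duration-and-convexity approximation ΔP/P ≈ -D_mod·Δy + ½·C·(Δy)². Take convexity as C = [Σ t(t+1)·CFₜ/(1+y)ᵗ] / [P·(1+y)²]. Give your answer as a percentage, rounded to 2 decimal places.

With y = 0.045:
  t   CF        PV=CF/(1+0.045)^t    t·PV        t(t+1)·PV
  1     2,250.00     2,153.1100     2,153.1100       4,306.2201
  2     2,250.00     2,060.3924     4,120.7848      12,362.3543
  3     2,250.00     1,971.6674     5,915.0021      23,660.0083
  4     2,250.00     1,886.7630     7,547.0521      37,735.2605
  5     2,250.00     1,805.5149     9,027.5743      54,165.4456
  6     2,250.00     1,727.7654    10,366.5925      72,566.1473
  7    27,250.00    20,024.0755   140,168.5283   1,121,348.2264
  Σ                 31,629.2886   179,298.6440   1,326,143.6625
P = 31,629.2886; D_Mac = 5.66875 yrs; D_mod = 5.42464 yrs; C = 38.39446.
Duration effect: -5.42464 × (-0.0205) = +0.111205
Convexity effect: 0.5 × 38.39446 × (-0.0205)² = +0.0080676
ΔP/P ≈ +0.111205 + 0.0080676 = +0.119273 = +11.9273%.

+11.93%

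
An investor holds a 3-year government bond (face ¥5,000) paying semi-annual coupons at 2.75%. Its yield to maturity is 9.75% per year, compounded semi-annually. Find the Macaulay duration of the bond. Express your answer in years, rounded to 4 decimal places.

2.8875 years

Periodic yield y = 0.04875. Discount each cash flow and weight by its period:
  t   CF        PV=CF/(1+0.04875)^t    t·PV
  1        68.75        65.5542        65.5542
  2        68.75        62.5070       125.0140
  3        68.75        59.6014       178.8043
  4        68.75        56.8309       227.3237
  5        68.75        54.1892       270.9461
  6     5,068.75     3,809.5092    22,857.0553
  Σ                  4,108.1921    23,724.6977
Price P = Σ PV = 4,108.1921.
Macaulay duration = Σ(t·PV) / P = 23,724.6977 / 4,108.1921 = 5.77497 half-year periods.
In years: 5.77497 / 2 = 2.88749 years.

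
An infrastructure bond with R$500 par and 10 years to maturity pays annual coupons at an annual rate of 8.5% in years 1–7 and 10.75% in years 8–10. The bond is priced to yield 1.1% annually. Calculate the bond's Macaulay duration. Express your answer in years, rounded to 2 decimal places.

Periodic yield y = 0.011. Discount each cash flow and weight by its year:
  t   CF        PV=CF/(1+0.011)^t    t·PV
  1        42.50        42.0376        42.0376
  2        42.50        41.5802        83.1604
  3        42.50        41.1278       123.3834
  4        42.50        40.6803       162.7213
  5        42.50        40.2377       201.1885
  6        42.50        39.7999       238.7994
  7        42.50        39.3669       275.5681
  8        53.75        49.2458       393.9664
  9        53.75        48.7100       438.3899
  10      553.75       496.3662     4,963.6618
  Σ                    879.1523     6,922.8768
Price P = Σ PV = 879.1523.
Macaulay duration = Σ(t·PV) / P = 6,922.8768 / 879.1523 = 7.87449 years.

7.87 years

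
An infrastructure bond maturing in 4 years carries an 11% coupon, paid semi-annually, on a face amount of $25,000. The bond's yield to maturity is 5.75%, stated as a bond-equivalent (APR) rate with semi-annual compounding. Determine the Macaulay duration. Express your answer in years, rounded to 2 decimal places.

3.40 years

Periodic yield y = 0.02875. Discount each cash flow and weight by its period:
  t   CF        PV=CF/(1+0.02875)^t    t·PV
  1     1,375.00     1,336.5735     1,336.5735
  2     1,375.00     1,299.2209     2,598.4418
  3     1,375.00     1,262.9122     3,788.7366
  4     1,375.00     1,227.6182     4,910.4727
  5     1,375.00     1,193.3105     5,966.5524
  6     1,375.00     1,159.9616     6,959.7695
  7     1,375.00     1,127.5447     7,892.8128
  8    26,375.00    21,023.9194   168,191.3551
  Σ                 29,631.0609   201,644.7143
Price P = Σ PV = 29,631.0609.
Macaulay duration = Σ(t·PV) / P = 201,644.7143 / 29,631.0609 = 6.80518 half-year periods.
In years: 6.80518 / 2 = 3.40259 years.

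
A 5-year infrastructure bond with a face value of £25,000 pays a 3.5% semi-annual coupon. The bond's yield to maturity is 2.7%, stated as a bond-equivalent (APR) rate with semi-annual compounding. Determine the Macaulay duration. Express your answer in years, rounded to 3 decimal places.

Periodic yield y = 0.0135. Discount each cash flow and weight by its period:
  t   CF        PV=CF/(1+0.0135)^t    t·PV
  1       437.50       431.6724       431.6724
  2       437.50       425.9225       851.8449
  3       437.50       420.2491     1,260.7473
  4       437.50       414.6513     1,658.6053
  5       437.50       409.1281     2,045.6404
  6       437.50       403.6784     2,422.0706
  7       437.50       398.3014     2,788.1095
  8       437.50       392.9959     3,143.9673
  9       437.50       387.7611     3,489.8502
  10   25,437.50    22,245.2298   222,452.2979
  Σ                 25,929.5900   240,544.8058
Price P = Σ PV = 25,929.5900.
Macaulay duration = Σ(t·PV) / P = 240,544.8058 / 25,929.5900 = 9.27685 half-year periods.
In years: 9.27685 / 2 = 4.63842 years.

4.638 years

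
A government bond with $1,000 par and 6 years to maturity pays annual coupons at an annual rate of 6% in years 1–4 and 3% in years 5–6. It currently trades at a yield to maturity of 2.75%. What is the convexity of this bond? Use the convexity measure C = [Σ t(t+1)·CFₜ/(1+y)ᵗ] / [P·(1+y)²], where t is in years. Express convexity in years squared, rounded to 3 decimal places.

With y = 0.0275:
  t   CF        PV=CF/(1+0.0275)^t    t·PV        t(t+1)·PV
  1        60.00        58.3942        58.3942         116.7883
  2        60.00        56.8313       113.6626         340.9878
  3        60.00        55.3103       165.9308         663.7232
  4        60.00        53.8299       215.3198       1,076.5989
  5        30.00        26.1946       130.9731         785.8386
  6     1,030.00       875.2785     5,251.6708      36,761.6954
  Σ                  1,125.8388     5,935.9512      39,745.6322
P = 1,125.8388.
Convexity = Σ t(t+1)·PV / [P·(1+y)²] = 39,745.6322 / (1,125.8388 × 1.055756) = 33.43871.

33.439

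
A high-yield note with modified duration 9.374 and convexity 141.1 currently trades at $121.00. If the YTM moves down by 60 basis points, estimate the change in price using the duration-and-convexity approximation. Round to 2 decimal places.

+$7.11

Duration effect: -D_mod·Δy = -9.374 × (-0.006) = +0.056244
Convexity effect: ½·C·(Δy)² = 0.5 × 141.1 × (-0.006)² = +0.0025398
ΔP/P ≈ +0.056244 + 0.0025398 = +0.0587838
ΔP ≈ 121.00 × (+0.0587838) = +7.1128398.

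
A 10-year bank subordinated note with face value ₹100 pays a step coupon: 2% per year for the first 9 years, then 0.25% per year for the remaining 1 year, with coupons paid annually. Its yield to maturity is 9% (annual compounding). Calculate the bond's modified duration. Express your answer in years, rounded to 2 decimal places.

Periodic yield y = 0.09. First find Macaulay duration:
  t   CF        PV=CF/(1+0.09)^t    t·PV
  1         2.00         1.8349         1.8349
  2         2.00         1.6834         3.3667
  3         2.00         1.5444         4.6331
  4         2.00         1.4169         5.6674
  5         2.00         1.2999         6.4993
  6         2.00         1.1925         7.1552
  7         2.00         1.0941         7.6585
  8         2.00         1.0037         8.0299
  9         2.00         0.9209         8.2877
  10      100.25        42.3467       423.4668
  Σ                     54.3372       476.5995
P = 54.3372; Macaulay duration = 476.5995 / 54.3372 = 8.77115 years.
Modified duration = D_Mac / (1 + y) = 8.77115 / 1.09 = 8.04693 years.

8.05 years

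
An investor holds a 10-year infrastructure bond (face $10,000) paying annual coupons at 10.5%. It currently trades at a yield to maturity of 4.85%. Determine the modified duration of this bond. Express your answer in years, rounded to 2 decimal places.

Periodic yield y = 0.0485. First find Macaulay duration:
  t   CF        PV=CF/(1+0.0485)^t    t·PV
  1     1,050.00     1,001.4306     1,001.4306
  2     1,050.00       955.1079     1,910.2158
  3     1,050.00       910.9279     2,732.7836
  4     1,050.00       868.7915     3,475.1660
  5     1,050.00       828.6042     4,143.0209
  6     1,050.00       790.2758     4,741.6549
  7     1,050.00       753.7204     5,276.0426
  8     1,050.00       718.8559     5,750.8469
  9     1,050.00       685.6041     6,170.4366
  10   11,050.00     6,881.4179    68,814.1786
  Σ                 14,394.7360   104,015.7765
P = 14,394.7360; Macaulay duration = 104,015.7765 / 14,394.7360 = 7.22596 years.
Modified duration = D_Mac / (1 + y) = 7.22596 / 1.0485 = 6.89171 years.

6.89 years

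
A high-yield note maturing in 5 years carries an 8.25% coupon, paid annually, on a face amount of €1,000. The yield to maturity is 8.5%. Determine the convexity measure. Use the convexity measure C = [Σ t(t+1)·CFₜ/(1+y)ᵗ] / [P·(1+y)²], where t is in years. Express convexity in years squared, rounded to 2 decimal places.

20.71

With y = 0.085:
  t   CF        PV=CF/(1+0.085)^t    t·PV        t(t+1)·PV
  1        82.50        76.0369        76.0369         152.0737
  2        82.50        70.0801       140.1601         420.4804
  3        82.50        64.5899       193.7698         775.0790
  4        82.50        59.5299       238.1195       1,190.5976
  5     1,082.50       719.9117     3,599.5584      21,597.3501
  Σ                    990.1484     4,247.6446      24,135.5808
P = 990.1484.
Convexity = Σ t(t+1)·PV / [P·(1+y)²] = 24,135.5808 / (990.1484 × 1.177225) = 20.70608.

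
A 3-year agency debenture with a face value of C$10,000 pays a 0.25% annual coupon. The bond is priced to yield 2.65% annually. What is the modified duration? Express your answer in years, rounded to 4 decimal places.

Periodic yield y = 0.0265. First find Macaulay duration:
  t   CF        PV=CF/(1+0.0265)^t    t·PV
  1        25.00        24.3546        24.3546
  2        25.00        23.7259        47.4517
  3    10,025.00     9,268.4587    27,805.3762
  Σ                  9,316.5392    27,877.1825
P = 9,316.5392; Macaulay duration = 27,877.1825 / 9,316.5392 = 2.99223 years.
Modified duration = D_Mac / (1 + y) = 2.99223 / 1.0265 = 2.91498 years.

2.9150 years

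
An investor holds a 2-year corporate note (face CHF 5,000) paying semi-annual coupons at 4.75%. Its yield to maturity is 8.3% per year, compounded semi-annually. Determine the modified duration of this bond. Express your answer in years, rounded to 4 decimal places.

Periodic yield y = 0.0415. First find Macaulay duration:
  t   CF        PV=CF/(1+0.0415)^t    t·PV
  1       118.75       114.0182       114.0182
  2       118.75       109.4750       218.9501
  3       118.75       105.1128       315.3385
  4     5,118.75     4,350.3763    17,401.5051
  Σ                  4,678.9824    18,049.8119
P = 4,678.9824; Macaulay duration = 18,049.8119 / 4,678.9824 = 3.85764 half-year periods = 1.92882 years.
Modified duration = D_Mac / (1 + y) = 1.92882 / 1.0415 = 1.85196 years.

1.8520 years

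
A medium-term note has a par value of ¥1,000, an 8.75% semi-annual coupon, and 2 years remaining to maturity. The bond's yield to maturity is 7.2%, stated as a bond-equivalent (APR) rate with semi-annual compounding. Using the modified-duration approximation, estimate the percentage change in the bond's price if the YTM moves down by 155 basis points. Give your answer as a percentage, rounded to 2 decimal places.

Periodic yield y = 0.036. Modified duration first:
  t   CF        PV=CF/(1+0.036)^t    t·PV
  1        43.75        42.2297        42.2297
  2        43.75        40.7623        81.5246
  3        43.75        39.3458       118.0375
  4     1,043.75       906.0611     3,624.2442
  Σ                  1,028.3989     3,866.0361
P = 1,028.3989; D_Mac = 3.75928 half-year periods = 1.87964 yrs; D_mod = 1.87964/(1+0.036) = 1.81432 yrs.
ΔP/P ≈ -D_mod · Δy = -1.81432 × (-0.0155) = +0.028122 = +2.8122%.

+2.81%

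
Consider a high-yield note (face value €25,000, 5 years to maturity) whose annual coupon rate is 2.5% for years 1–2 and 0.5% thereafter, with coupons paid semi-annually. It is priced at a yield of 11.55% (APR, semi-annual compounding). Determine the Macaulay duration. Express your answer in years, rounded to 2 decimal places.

Periodic yield y = 0.05775. Discount each cash flow and weight by its period:
  t   CF        PV=CF/(1+0.05775)^t    t·PV
  1       312.50       295.4384       295.4384
  2       312.50       279.3084       558.6167
  3       312.50       264.0590       792.1769
  4       312.50       249.6421       998.5685
  5        62.50        47.2025       236.0124
  6        62.50        44.6254       267.7522
  7        62.50        42.1890       295.3227
  8        62.50        39.8856       319.0845
  9        62.50        37.7079       339.3714
  10   25,062.50    14,295.3255   142,953.2555
  Σ                 15,595.3838   147,055.5993
Price P = Σ PV = 15,595.3838.
Macaulay duration = Σ(t·PV) / P = 147,055.5993 / 15,595.3838 = 9.42943 half-year periods.
In years: 9.42943 / 2 = 4.71472 years.

4.71 years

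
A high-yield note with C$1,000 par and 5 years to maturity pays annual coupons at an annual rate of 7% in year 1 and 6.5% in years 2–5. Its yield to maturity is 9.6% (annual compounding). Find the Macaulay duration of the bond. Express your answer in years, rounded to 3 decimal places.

Periodic yield y = 0.096. Discount each cash flow and weight by its year:
  t   CF        PV=CF/(1+0.096)^t    t·PV
  1        70.00        63.8686        63.8686
  2        65.00        54.1118       108.2237
  3        65.00        49.3721       148.1163
  4        65.00        45.0475       180.1902
  5     1,065.00       673.4368     3,367.1839
  Σ                    885.8369     3,867.5827
Price P = Σ PV = 885.8369.
Macaulay duration = Σ(t·PV) / P = 3,867.5827 / 885.8369 = 4.36602 years.

4.366 years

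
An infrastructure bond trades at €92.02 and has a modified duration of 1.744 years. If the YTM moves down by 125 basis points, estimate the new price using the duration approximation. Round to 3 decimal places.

€94.026

Duration approximation: ΔP/P ≈ -D_mod · Δy = -1.744 × (-0.0125) = +0.021800.
New price ≈ 92.02 × (1 + 0.021800) = 94.026036.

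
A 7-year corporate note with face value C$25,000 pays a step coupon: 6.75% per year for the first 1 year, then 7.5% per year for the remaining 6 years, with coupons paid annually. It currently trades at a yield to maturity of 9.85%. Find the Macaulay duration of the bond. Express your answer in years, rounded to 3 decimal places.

5.637 years

Periodic yield y = 0.0985. Discount each cash flow and weight by its year:
  t   CF        PV=CF/(1+0.0985)^t    t·PV
  1     1,687.50     1,536.1857     1,536.1857
  2     1,875.00     1,553.8216     3,107.6432
  3     1,875.00     1,414.4939     4,243.4818
  4     1,875.00     1,287.6595     5,150.6379
  5     1,875.00     1,172.1980     5,860.9899
  6     1,875.00     1,067.0896     6,402.5379
  7    26,875.00    13,923.4880    97,464.4158
  Σ                 21,954.9363   123,765.8921
Price P = Σ PV = 21,954.9363.
Macaulay duration = Σ(t·PV) / P = 123,765.8921 / 21,954.9363 = 5.63727 years.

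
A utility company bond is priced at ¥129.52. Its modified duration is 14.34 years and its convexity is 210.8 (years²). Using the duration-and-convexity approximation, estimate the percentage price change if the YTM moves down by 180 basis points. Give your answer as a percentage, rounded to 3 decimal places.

+29.227%

Duration effect: -D_mod·Δy = -14.34 × (-0.018) = +0.258120
Convexity effect: ½·C·(Δy)² = 0.5 × 210.8 × (-0.018)² = +0.0341496
ΔP/P ≈ +0.258120 + 0.0341496 = +0.2922696
= +29.22696%.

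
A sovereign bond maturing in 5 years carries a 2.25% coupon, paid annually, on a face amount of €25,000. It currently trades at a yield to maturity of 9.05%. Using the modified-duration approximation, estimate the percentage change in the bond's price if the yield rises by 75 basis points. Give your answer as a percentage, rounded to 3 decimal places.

Periodic yield y = 0.0905. Modified duration first:
  t   CF        PV=CF/(1+0.0905)^t    t·PV
  1       562.50       515.8184       515.8184
  2       562.50       473.0109       946.0219
  3       562.50       433.7560     1,301.2681
  4       562.50       397.7588     1,591.0354
  5    25,562.50    16,575.8182    82,879.0912
  Σ                 18,396.1625    87,233.2349
P = 18,396.1625; D_Mac = 4.74193 yrs; D_mod = 4.74193/(1+0.0905) = 4.34840 yrs.
ΔP/P ≈ -D_mod · Δy = -4.34840 × (+0.0075) = -0.032613 = -3.2613%.

-3.261%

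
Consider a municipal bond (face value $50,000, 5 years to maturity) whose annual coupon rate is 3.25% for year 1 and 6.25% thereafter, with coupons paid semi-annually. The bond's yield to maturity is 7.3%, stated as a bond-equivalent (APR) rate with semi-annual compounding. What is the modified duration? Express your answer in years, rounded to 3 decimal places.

4.307 years

Periodic yield y = 0.0365. First find Macaulay duration:
  t   CF        PV=CF/(1+0.0365)^t    t·PV
  1       812.50       783.8881       783.8881
  2       812.50       756.2837     1,512.5675
  3     1,562.50     1,403.1759     4,209.5276
  4     1,562.50     1,353.7635     5,415.0540
  5     1,562.50     1,306.0912     6,530.4559
  6     1,562.50     1,260.0976     7,560.5857
  7     1,562.50     1,215.7237     8,510.0659
  8     1,562.50     1,172.9124     9,383.2991
  9     1,562.50     1,131.6087    10,184.4781
  10   51,562.50    36,028.0620   360,280.6201
  Σ                 46,411.6067   414,370.5418
P = 46,411.6067; Macaulay duration = 414,370.5418 / 46,411.6067 = 8.92817 half-year periods = 4.46408 years.
Modified duration = D_Mac / (1 + y) = 4.46408 / 1.0365 = 4.30688 years.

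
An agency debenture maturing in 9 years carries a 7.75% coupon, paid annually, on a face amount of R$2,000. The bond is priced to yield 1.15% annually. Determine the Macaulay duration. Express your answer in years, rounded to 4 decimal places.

Periodic yield y = 0.0115. Discount each cash flow and weight by its year:
  t   CF        PV=CF/(1+0.0115)^t    t·PV
  1       155.00       153.2378       153.2378
  2       155.00       151.4956       302.9911
  3       155.00       149.7732       449.3195
  4       155.00       148.0704       592.2815
  5       155.00       146.3869       731.9346
  6       155.00       144.7226       868.3356
  7       155.00       143.0772     1,001.5405
  8       155.00       141.4505     1,131.6043
  9     2,155.00     1,944.2598    17,498.3380
  Σ                  3,122.4739    22,729.5829
Price P = Σ PV = 3,122.4739.
Macaulay duration = Σ(t·PV) / P = 22,729.5829 / 3,122.4739 = 7.27935 years.

7.2794 years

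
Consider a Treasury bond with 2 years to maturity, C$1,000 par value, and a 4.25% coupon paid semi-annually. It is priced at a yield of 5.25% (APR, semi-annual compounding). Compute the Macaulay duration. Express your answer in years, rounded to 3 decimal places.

1.938 years

Periodic yield y = 0.02625. Discount each cash flow and weight by its period:
  t   CF        PV=CF/(1+0.02625)^t    t·PV
  1        21.25        20.7065        20.7065
  2        21.25        20.1768        40.3536
  3        21.25        19.6607        58.9822
  4     1,021.25       920.7026     3,682.8106
  Σ                    981.2466     3,802.8528
Price P = Σ PV = 981.2466.
Macaulay duration = Σ(t·PV) / P = 3,802.8528 / 981.2466 = 3.87553 half-year periods.
In years: 3.87553 / 2 = 1.93777 years.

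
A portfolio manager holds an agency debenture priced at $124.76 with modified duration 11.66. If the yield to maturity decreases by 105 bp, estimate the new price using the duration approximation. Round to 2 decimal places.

Duration approximation: ΔP/P ≈ -D_mod · Δy = -11.66 × (-0.0105) = +0.122430.
New price ≈ 124.76 × (1 + 0.122430) = 140.0343668.

$140.03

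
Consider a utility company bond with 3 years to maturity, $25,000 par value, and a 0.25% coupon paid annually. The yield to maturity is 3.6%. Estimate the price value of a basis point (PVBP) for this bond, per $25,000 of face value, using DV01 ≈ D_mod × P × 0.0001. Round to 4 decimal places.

Periodic yield y = 0.036.
  t   CF        PV=CF/(1+0.036)^t    t·PV
  1        62.50        60.3282        60.3282
  2        62.50        58.2318       116.4637
  3    25,062.50    22,539.5439    67,618.6317
  Σ                 22,658.1039    67,795.4236
P = 22,658.1039; D_Mac = 2.99210 yrs; D_mod = 2.88813 yrs.
DV01 ≈ 2.88813 × 22,658.1039 × 0.0001 = 6.543960.

$6.5440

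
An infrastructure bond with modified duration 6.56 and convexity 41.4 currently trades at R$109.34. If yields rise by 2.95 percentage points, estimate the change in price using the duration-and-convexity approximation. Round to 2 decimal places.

Duration effect: -D_mod·Δy = -6.56 × (+0.0295) = -0.193520
Convexity effect: ½·C·(Δy)² = 0.5 × 41.4 × (0.0295)² = +0.018014175
ΔP/P ≈ -0.193520 + 0.018014175 = -0.175505825
ΔP ≈ 109.34 × (-0.175505825) = -19.1898069055.

-R$19.19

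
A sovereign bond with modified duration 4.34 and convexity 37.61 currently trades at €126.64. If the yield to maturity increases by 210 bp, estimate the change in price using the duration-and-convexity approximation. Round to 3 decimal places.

Duration effect: -D_mod·Δy = -4.34 × (+0.021) = -0.091140
Convexity effect: ½·C·(Δy)² = 0.5 × 37.61 × (0.021)² = +0.008293005
ΔP/P ≈ -0.091140 + 0.008293005 = -0.082846995
ΔP ≈ 126.64 × (-0.082846995) = -10.4917434468.

-€10.492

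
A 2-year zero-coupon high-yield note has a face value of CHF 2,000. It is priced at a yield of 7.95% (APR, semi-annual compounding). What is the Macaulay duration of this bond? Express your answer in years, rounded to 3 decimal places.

A zero-coupon bond has a single cash flow at maturity, so its Macaulay duration equals its maturity: 2 years.
(Equivalently: 4 semi-annual periods ÷ 2 = 2 years.)

2.000 years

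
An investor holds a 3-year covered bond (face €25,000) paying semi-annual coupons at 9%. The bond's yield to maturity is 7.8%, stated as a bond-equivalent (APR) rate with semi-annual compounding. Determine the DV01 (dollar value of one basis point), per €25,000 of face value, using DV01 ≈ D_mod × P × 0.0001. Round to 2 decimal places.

Periodic yield y = 0.039.
  t   CF        PV=CF/(1+0.039)^t    t·PV
  1     1,125.00     1,082.7719     1,082.7719
  2     1,125.00     1,042.1289     2,084.2577
  3     1,125.00     1,003.0114     3,009.0343
  4     1,125.00       965.3623     3,861.4492
  5     1,125.00       929.1264     4,645.6318
  6    26,125.00    20,766.4860   124,598.9160
  Σ                 25,788.8869   139,282.0610
P = 25,788.8869; D_Mac = 5.40086 half-year periods = 2.70043 yrs; D_mod = 2.59906 yrs.
DV01 ≈ 2.59906 × 25,788.8869 × 0.0001 = 6.702698.

€6.70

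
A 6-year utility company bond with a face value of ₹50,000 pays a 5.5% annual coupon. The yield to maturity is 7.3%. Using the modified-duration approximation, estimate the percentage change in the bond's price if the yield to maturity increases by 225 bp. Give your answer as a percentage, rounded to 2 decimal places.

-10.97%

Periodic yield y = 0.073. Modified duration first:
  t   CF        PV=CF/(1+0.073)^t    t·PV
  1     2,750.00     2,562.9077     2,562.9077
  2     2,750.00     2,388.5440     4,777.0880
  3     2,750.00     2,226.0429     6,678.1287
  4     2,750.00     2,074.5973     8,298.3892
  5     2,750.00     1,933.4551     9,667.2753
  6    52,750.00    34,564.0108   207,384.0648
  Σ                 45,749.5578   239,367.8538
P = 45,749.5578; D_Mac = 5.23213 yrs; D_mod = 5.23213/(1+0.073) = 4.87617 yrs.
ΔP/P ≈ -D_mod · Δy = -4.87617 × (+0.0225) = -0.109714 = -10.9714%.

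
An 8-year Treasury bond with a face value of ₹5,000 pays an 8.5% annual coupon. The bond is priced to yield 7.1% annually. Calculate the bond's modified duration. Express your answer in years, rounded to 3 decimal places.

Periodic yield y = 0.071. First find Macaulay duration:
  t   CF        PV=CF/(1+0.071)^t    t·PV
  1       425.00       396.8254       396.8254
  2       425.00       370.5186       741.0372
  3       425.00       345.9557     1,037.8672
  4       425.00       323.0212     1,292.0849
  5       425.00       301.6071     1,508.0356
  6       425.00       281.6126     1,689.6757
  7       425.00       262.9436     1,840.6053
  8     5,425.00     3,133.8916    25,071.1331
  Σ                  5,416.3759    33,577.2643
P = 5,416.3759; Macaulay duration = 33,577.2643 / 5,416.3759 = 6.19921 years.
Modified duration = D_Mac / (1 + y) = 6.19921 / 1.071 = 5.78825 years.

5.788 years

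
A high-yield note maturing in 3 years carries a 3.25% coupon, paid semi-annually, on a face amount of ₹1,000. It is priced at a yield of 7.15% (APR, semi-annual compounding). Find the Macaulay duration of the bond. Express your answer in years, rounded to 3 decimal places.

Periodic yield y = 0.03575. Discount each cash flow and weight by its period:
  t   CF        PV=CF/(1+0.03575)^t    t·PV
  1        16.25        15.6891        15.6891
  2        16.25        15.1476        30.2952
  3        16.25        14.6248        43.8743
  4        16.25        14.1200        56.4799
  5        16.25        13.6326        68.1630
  6     1,016.25       823.1347     4,938.8082
  Σ                    896.3487     5,153.3096
Price P = Σ PV = 896.3487.
Macaulay duration = Σ(t·PV) / P = 5,153.3096 / 896.3487 = 5.74922 half-year periods.
In years: 5.74922 / 2 = 2.87461 years.

2.875 years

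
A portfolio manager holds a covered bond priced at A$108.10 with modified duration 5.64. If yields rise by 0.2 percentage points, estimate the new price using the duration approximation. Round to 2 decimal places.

A$106.88

Duration approximation: ΔP/P ≈ -D_mod · Δy = -5.64 × (+0.002) = -0.011280.
New price ≈ 108.10 × (1 - 0.011280) = 106.880632.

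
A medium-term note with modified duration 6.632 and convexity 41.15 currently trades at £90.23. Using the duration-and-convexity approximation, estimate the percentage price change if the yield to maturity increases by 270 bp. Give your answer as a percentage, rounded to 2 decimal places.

Duration effect: -D_mod·Δy = -6.632 × (+0.027) = -0.179064
Convexity effect: ½·C·(Δy)² = 0.5 × 41.15 × (0.027)² = +0.014999175
ΔP/P ≈ -0.179064 + 0.014999175 = -0.164064825
= -16.4064825%.

-16.41%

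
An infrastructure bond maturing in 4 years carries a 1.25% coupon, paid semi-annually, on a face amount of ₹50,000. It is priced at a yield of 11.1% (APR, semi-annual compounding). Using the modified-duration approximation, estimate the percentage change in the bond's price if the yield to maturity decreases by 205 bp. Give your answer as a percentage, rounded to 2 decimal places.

+7.56%

Periodic yield y = 0.0555. Modified duration first:
  t   CF        PV=CF/(1+0.0555)^t    t·PV
  1       312.50       296.0682       296.0682
  2       312.50       280.5004       561.0009
  3       312.50       265.7512       797.2537
  4       312.50       251.7776     1,007.1104
  5       312.50       238.5387     1,192.6935
  6       312.50       225.9959     1,355.9755
  7       312.50       214.1127     1,498.7887
  8    50,312.50    32,659.5350   261,276.2797
  Σ                 34,432.2797   267,985.1705
P = 34,432.2797; D_Mac = 7.78296 half-year periods = 3.89148 yrs; D_mod = 3.89148/(1+0.0555) = 3.68686 yrs.
ΔP/P ≈ -D_mod · Δy = -3.68686 × (-0.0205) = +0.075581 = +7.5581%.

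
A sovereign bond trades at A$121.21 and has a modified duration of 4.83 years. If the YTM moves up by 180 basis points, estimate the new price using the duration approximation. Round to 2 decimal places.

A$110.67

Duration approximation: ΔP/P ≈ -D_mod · Δy = -4.83 × (+0.018) = -0.086940.
New price ≈ 121.21 × (1 - 0.086940) = 110.6720026.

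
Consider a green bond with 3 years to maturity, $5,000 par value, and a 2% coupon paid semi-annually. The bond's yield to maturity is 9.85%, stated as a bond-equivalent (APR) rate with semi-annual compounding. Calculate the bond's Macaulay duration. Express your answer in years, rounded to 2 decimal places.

2.92 years

Periodic yield y = 0.04925. Discount each cash flow and weight by its period:
  t   CF        PV=CF/(1+0.04925)^t    t·PV
  1        50.00        47.6531        47.6531
  2        50.00        45.4163        90.8327
  3        50.00        43.2846       129.8537
  4        50.00        41.2529       165.0115
  5        50.00        39.3165       196.5826
  6     5,050.00     3,784.5784    22,707.4706
  Σ                  4,001.5018    23,337.4042
Price P = Σ PV = 4,001.5018.
Macaulay duration = Σ(t·PV) / P = 23,337.4042 / 4,001.5018 = 5.83216 half-year periods.
In years: 5.83216 / 2 = 2.91608 years.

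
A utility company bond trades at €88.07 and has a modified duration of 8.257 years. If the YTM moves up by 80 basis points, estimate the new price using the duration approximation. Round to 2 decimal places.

Duration approximation: ΔP/P ≈ -D_mod · Δy = -8.257 × (+0.008) = -0.066056.
New price ≈ 88.07 × (1 - 0.066056) = 82.25244808.

€82.25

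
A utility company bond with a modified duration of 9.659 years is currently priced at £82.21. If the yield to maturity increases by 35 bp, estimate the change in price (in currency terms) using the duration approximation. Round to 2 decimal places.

Duration approximation: ΔP/P ≈ -D_mod · Δy = -9.659 × (+0.0035) = -0.0338065.
ΔP ≈ 82.21 × (-0.0338065) = -2.779232365.

-£2.78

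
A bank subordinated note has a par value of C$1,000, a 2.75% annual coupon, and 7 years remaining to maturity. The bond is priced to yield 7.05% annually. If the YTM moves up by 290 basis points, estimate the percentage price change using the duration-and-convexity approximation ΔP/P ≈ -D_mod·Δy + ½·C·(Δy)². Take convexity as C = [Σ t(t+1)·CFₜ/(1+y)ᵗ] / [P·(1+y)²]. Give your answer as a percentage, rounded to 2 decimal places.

With y = 0.0705:
  t   CF        PV=CF/(1+0.0705)^t    t·PV        t(t+1)·PV
  1        27.50        25.6889        25.6889          51.3779
  2        27.50        23.9971        47.9943         143.9828
  3        27.50        22.4168        67.2503         269.0010
  4        27.50        20.9404        83.7618         418.8090
  5        27.50        19.5614        97.8069         586.8412
  6        27.50        18.2731       109.6387         767.4710
  7     1,027.50       637.7862     4,464.5035      35,716.0281
  Σ                    768.6640     4,896.6443      37,953.5109
P = 768.6640; D_Mac = 6.37033 yrs; D_mod = 5.95080 yrs; C = 43.08659.
Duration effect: -5.95080 × (+0.029) = -0.172573
Convexity effect: 0.5 × 43.08659 × (0.029)² = +0.0181179
ΔP/P ≈ -0.172573 + 0.0181179 = -0.154455 = -15.4455%.

-15.45%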